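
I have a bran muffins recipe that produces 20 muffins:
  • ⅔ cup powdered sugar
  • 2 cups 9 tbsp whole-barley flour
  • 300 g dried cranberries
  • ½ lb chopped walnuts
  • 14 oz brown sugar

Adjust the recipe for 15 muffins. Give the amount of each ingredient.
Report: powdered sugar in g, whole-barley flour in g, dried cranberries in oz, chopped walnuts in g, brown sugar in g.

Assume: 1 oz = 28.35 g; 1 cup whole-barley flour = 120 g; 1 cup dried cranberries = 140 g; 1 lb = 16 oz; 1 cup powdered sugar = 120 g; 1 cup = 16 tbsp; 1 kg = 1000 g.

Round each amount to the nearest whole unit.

powdered sugar: 60 g; whole-barley flour: 231 g; dried cranberries: 8 oz; chopped walnuts: 170 g; brown sugar: 298 g

Scaling factor: 15/20 = 3/4 = 0.75.
powdered sugar: 2/3 cup × 3/4 × 120 g/cup = 60 g
whole-barley flour: (2 cup + 9 tbsp = 2.5625 cup) × 3/4 × 120 g/cup ≈ 231 g
dried cranberries: 300 g × 3/4 ÷ 28.35 g/oz ≈ 8 oz
chopped walnuts: 0.5 lb × 3/4 × 16 oz/lb × 28.35 g/oz ≈ 170 g
brown sugar: 14 oz × 3/4 × 28.35 g/oz ≈ 298 g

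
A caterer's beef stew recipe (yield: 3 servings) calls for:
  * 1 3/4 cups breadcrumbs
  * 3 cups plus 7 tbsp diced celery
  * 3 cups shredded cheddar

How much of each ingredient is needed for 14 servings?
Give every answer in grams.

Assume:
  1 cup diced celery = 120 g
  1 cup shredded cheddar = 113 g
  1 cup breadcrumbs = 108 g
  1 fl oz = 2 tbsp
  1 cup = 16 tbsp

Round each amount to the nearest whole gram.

Scaling factor: 14/3.
breadcrumbs: 1.75 cup × 14/3 × 108 g/cup = 882 g
diced celery: (3 cup + 7 tbsp = 3.4375 cup) × 14/3 × 120 g/cup = 1925 g
shredded cheddar: 3 cup × 14/3 × 113 g/cup = 1582 g

breadcrumbs: 882 g; diced celery: 1925 g; shredded cheddar: 1582 g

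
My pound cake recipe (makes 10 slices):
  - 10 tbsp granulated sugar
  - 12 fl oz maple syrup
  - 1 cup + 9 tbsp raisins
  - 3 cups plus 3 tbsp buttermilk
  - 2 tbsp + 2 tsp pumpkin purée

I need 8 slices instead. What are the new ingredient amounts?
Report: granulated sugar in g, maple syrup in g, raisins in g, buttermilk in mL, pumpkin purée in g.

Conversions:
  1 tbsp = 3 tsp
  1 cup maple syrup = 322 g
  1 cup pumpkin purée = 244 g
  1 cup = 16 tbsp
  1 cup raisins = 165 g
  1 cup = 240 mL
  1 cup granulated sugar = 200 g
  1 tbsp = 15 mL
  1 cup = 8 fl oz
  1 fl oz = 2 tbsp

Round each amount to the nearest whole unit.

Scaling factor: 8/10 = 4/5 = 0.8.
granulated sugar: 10 tbsp × 4/5 ÷ 16 tbsp/cup × 200 g/cup = 100 g
maple syrup: 12 fl oz × 4/5 ÷ 8 fl oz/cup × 322 g/cup ≈ 386 g
raisins: (1 cup + 9 tbsp = 1.5625 cup) × 4/5 × 165 g/cup ≈ 206 g
buttermilk: (3 cup + 3 tbsp = 3.1875 cup) × 4/5 × 240 mL/cup = 612 mL
pumpkin purée: (2 tbsp + 2 tsp = 8/3 tbsp) × 4/5 ÷ 16 tbsp/cup × 244 g/cup ≈ 33 g

granulated sugar: 100 g; maple syrup: 386 g; raisins: 206 g; buttermilk: 612 mL; pumpkin purée: 33 g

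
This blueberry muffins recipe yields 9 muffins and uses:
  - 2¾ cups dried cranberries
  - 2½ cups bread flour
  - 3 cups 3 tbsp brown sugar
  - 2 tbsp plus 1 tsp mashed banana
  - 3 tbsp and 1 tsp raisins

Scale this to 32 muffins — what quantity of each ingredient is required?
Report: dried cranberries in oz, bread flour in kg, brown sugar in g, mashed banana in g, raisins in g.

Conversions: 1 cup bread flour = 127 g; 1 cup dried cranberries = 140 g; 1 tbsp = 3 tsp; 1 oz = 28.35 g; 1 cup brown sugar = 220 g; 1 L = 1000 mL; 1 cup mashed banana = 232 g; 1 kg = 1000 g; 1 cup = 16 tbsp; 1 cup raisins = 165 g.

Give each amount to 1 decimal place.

Scaling factor: 32/9.
dried cranberries: 2.75 cup × 32/9 × 140 g/cup ÷ 28.35 g/oz ≈ 48.3 oz
bread flour: 2.5 cup × 32/9 × 127 g/cup ÷ 1000 g/kg ≈ 1.1 kg
brown sugar: (3 cup + 3 tbsp = 3.1875 cup) × 32/9 × 220 g/cup ≈ 2493.3 g
mashed banana: (2 tbsp + 1 tsp = 7/3 tbsp) × 32/9 ÷ 16 tbsp/cup × 232 g/cup ≈ 120.3 g
raisins: (3 tbsp + 1 tsp = 10/3 tbsp) × 32/9 ÷ 16 tbsp/cup × 165 g/cup ≈ 122.2 g

dried cranberries: 48.3 oz; bread flour: 1.1 kg; brown sugar: 2493.3 g; mashed banana: 120.3 g; raisins: 122.2 g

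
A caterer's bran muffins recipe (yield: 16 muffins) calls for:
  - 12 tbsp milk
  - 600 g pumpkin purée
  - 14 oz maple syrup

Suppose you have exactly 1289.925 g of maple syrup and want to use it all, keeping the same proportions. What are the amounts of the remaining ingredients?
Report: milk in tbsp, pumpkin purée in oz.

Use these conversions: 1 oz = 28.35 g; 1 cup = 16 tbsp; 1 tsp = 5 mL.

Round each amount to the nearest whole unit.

The original recipe has 396.9 g of maple syrup, so the scaling factor is 1289.925 ÷ 396.9 = 13/4 = 3.25.
milk: 12 tbsp × 13/4 = 39 tbsp
pumpkin purée: 600 g × 13/4 ÷ 28.35 g/oz ≈ 69 oz

milk: 39 tbsp; pumpkin purée: 69 oz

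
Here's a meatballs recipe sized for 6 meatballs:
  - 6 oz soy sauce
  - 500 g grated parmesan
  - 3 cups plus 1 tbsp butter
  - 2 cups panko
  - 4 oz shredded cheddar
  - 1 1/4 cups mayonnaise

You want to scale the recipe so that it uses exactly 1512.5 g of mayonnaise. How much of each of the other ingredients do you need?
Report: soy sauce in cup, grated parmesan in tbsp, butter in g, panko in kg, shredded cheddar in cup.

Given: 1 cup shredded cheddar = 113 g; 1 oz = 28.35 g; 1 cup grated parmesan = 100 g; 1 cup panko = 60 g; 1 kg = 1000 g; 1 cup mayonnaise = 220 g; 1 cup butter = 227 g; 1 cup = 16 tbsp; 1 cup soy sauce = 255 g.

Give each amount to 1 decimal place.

soy sauce: 3.7 cup; grated parmesan: 440.0 tbsp; butter: 3823.5 g; panko: 0.7 kg; shredded cheddar: 5.5 cup

The original recipe has 275 g of mayonnaise, so the scaling factor is 1512.5 ÷ 275 = 11/2 = 5.5.
soy sauce: 6 oz × 11/2 × 28.35 g/oz ÷ 255 g/cup ≈ 3.7 cup
grated parmesan: 500 g × 11/2 ÷ 100 g/cup × 16 tbsp/cup = 440.0 tbsp
butter: (3 cup + 1 tbsp = 3.0625 cup) × 11/2 × 227 g/cup ≈ 3823.5 g
panko: 2 cup × 11/2 × 60 g/cup ÷ 1000 g/kg ≈ 0.7 kg
shredded cheddar: 4 oz × 11/2 × 28.35 g/oz ÷ 113 g/cup ≈ 5.5 cup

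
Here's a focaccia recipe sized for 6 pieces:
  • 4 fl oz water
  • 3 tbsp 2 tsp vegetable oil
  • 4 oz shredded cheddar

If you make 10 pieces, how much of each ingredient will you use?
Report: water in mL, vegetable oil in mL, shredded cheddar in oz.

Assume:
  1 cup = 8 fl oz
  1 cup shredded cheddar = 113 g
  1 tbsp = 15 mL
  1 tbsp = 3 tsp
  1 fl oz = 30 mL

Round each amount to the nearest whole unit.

water: 200 mL; vegetable oil: 92 mL; shredded cheddar: 7 oz

Scaling factor: 10/6 = 5/3.
water: 4 fl oz × 5/3 × 30 mL/fl oz = 200 mL
vegetable oil: (3 tbsp + 2 tsp = 11/3 tbsp) × 5/3 × 15 mL/tbsp ≈ 92 mL
shredded cheddar: 4 oz × 5/3 ≈ 7 oz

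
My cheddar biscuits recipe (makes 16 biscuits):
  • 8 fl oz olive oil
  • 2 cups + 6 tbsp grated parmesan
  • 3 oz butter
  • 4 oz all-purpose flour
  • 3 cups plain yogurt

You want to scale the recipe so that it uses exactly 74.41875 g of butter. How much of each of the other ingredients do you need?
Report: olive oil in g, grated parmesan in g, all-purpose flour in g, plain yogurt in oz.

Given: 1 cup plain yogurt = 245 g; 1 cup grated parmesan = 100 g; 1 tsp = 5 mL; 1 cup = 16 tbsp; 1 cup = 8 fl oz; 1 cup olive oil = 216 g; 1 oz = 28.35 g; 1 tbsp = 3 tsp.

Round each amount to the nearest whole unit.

The original recipe has 85.05 g of butter, so the scaling factor is 74.41875 ÷ 85.05 = 7/8 = 0.875.
olive oil: 8 fl oz × 7/8 ÷ 8 fl oz/cup × 216 g/cup = 189 g
grated parmesan: (2 cup + 6 tbsp = 2.375 cup) × 7/8 × 100 g/cup ≈ 208 g
all-purpose flour: 4 oz × 7/8 × 28.35 g/oz ≈ 99 g
plain yogurt: 3 cup × 7/8 × 245 g/cup ÷ 28.35 g/oz ≈ 23 oz

olive oil: 189 g; grated parmesan: 208 g; all-purpose flour: 99 g; plain yogurt: 23 oz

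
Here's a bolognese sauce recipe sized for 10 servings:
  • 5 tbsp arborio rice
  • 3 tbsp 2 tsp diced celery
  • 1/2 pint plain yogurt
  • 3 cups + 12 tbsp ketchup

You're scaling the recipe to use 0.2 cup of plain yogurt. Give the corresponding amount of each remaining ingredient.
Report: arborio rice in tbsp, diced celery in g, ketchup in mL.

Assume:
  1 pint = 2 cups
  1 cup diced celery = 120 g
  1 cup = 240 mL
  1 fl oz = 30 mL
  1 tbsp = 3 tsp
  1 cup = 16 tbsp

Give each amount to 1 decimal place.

The original recipe has 1 cup of plain yogurt, so the scaling factor is 0.2 ÷ 1 = 1/5 = 0.2.
arborio rice: 5 tbsp × 1/5 = 1.0 tbsp
diced celery: (3 tbsp + 2 tsp = 11/3 tbsp) × 1/5 ÷ 16 tbsp/cup × 120 g/cup = 5.5 g
ketchup: (3 cup + 12 tbsp = 3.75 cup) × 1/5 × 240 mL/cup = 180.0 mL

arborio rice: 1.0 tbsp; diced celery: 5.5 g; ketchup: 180.0 mL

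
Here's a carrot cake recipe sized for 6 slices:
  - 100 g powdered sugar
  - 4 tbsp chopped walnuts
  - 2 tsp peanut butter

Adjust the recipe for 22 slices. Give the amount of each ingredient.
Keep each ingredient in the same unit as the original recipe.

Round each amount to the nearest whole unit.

powdered sugar: 367 g; chopped walnuts: 15 tbsp; peanut butter: 7 tsp

Scaling factor: 22/6 = 11/3.
powdered sugar: 100 g × 11/3 ≈ 367 g
chopped walnuts: 4 tbsp × 11/3 ≈ 15 tbsp
peanut butter: 2 tsp × 11/3 ≈ 7 tsp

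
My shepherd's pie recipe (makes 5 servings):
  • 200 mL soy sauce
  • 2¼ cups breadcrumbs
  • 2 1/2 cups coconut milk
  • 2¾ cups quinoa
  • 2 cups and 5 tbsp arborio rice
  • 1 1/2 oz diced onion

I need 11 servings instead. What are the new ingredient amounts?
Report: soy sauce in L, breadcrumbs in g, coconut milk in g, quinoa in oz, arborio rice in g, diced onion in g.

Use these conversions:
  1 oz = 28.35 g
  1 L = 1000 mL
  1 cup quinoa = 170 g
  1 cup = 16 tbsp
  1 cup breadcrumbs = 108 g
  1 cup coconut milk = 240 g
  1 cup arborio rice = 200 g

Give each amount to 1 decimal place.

soy sauce: 0.4 L; breadcrumbs: 534.6 g; coconut milk: 1320.0 g; quinoa: 36.3 oz; arborio rice: 1017.5 g; diced onion: 93.6 g

Scaling factor: 11/5 = 2.2.
soy sauce: 200 mL × 11/5 ÷ 1000 mL/L ≈ 0.4 L
breadcrumbs: 2.25 cup × 11/5 × 108 g/cup = 534.6 g
coconut milk: 2.5 cup × 11/5 × 240 g/cup = 1320.0 g
quinoa: 2.75 cup × 11/5 × 170 g/cup ÷ 28.35 g/oz ≈ 36.3 oz
arborio rice: (2 cup + 5 tbsp = 2.3125 cup) × 11/5 × 200 g/cup = 1017.5 g
diced onion: 1.5 oz × 11/5 × 28.35 g/oz ≈ 93.6 g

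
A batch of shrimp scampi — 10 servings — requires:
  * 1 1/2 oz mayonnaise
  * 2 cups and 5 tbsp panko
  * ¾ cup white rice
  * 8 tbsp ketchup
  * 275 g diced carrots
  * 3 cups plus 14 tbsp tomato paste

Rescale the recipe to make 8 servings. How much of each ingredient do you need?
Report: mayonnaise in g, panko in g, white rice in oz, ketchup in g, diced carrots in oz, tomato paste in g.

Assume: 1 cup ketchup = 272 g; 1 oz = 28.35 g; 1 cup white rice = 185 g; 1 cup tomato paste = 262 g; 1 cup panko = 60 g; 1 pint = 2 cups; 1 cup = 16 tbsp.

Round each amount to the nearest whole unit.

mayonnaise: 34 g; panko: 111 g; white rice: 4 oz; ketchup: 109 g; diced carrots: 8 oz; tomato paste: 812 g

Scaling factor: 8/10 = 4/5 = 0.8.
mayonnaise: 1.5 oz × 4/5 × 28.35 g/oz ≈ 34 g
panko: (2 cup + 5 tbsp = 2.3125 cup) × 4/5 × 60 g/cup = 111 g
white rice: 0.75 cup × 4/5 × 185 g/cup ÷ 28.35 g/oz ≈ 4 oz
ketchup: 8 tbsp × 4/5 ÷ 16 tbsp/cup × 272 g/cup ≈ 109 g
diced carrots: 275 g × 4/5 ÷ 28.35 g/oz ≈ 8 oz
tomato paste: (3 cup + 14 tbsp = 3.875 cup) × 4/5 × 262 g/cup ≈ 812 g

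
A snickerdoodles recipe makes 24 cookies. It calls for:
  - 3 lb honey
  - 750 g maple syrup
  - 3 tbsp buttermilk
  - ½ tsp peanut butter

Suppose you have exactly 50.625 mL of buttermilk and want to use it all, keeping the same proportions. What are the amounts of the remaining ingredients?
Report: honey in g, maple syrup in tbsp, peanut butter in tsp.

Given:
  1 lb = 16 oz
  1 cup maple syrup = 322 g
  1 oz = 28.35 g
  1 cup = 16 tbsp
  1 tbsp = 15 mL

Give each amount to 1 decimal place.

honey: 1530.9 g; maple syrup: 41.9 tbsp; peanut butter: 0.6 tsp

The original recipe has 45 mL of buttermilk, so the scaling factor is 50.625 ÷ 45 = 9/8 = 1.125.
honey: 3 lb × 9/8 × 16 oz/lb × 28.35 g/oz = 1530.9 g
maple syrup: 750 g × 9/8 ÷ 322 g/cup × 16 tbsp/cup ≈ 41.9 tbsp
peanut butter: 0.5 tsp × 9/8 ≈ 0.6 tsp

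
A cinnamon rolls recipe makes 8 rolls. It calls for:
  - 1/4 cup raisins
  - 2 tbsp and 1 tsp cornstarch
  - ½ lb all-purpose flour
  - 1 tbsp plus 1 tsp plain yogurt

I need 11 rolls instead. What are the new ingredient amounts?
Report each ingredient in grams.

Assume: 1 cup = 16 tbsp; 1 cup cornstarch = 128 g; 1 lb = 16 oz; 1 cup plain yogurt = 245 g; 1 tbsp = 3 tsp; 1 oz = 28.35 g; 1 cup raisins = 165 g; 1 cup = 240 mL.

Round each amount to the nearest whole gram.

raisins: 57 g; cornstarch: 26 g; all-purpose flour: 312 g; plain yogurt: 28 g

Scaling factor: 11/8 = 1.375.
raisins: 0.25 cup × 11/8 × 165 g/cup ≈ 57 g
cornstarch: (2 tbsp + 1 tsp = 7/3 tbsp) × 11/8 ÷ 16 tbsp/cup × 128 g/cup ≈ 26 g
all-purpose flour: 0.5 lb × 11/8 × 16 oz/lb × 28.35 g/oz ≈ 312 g
plain yogurt: (1 tbsp + 1 tsp = 4/3 tbsp) × 11/8 ÷ 16 tbsp/cup × 245 g/cup ≈ 28 g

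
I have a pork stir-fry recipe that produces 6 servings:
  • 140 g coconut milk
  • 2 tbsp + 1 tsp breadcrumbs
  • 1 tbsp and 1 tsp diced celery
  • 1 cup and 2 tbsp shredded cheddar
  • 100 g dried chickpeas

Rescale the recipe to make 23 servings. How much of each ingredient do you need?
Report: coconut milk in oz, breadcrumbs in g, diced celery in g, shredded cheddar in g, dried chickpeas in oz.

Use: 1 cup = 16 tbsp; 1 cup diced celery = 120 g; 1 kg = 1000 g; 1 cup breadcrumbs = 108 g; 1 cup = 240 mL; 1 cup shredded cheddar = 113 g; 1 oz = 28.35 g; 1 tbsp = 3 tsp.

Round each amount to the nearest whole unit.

coconut milk: 19 oz; breadcrumbs: 60 g; diced celery: 38 g; shredded cheddar: 487 g; dried chickpeas: 14 oz

Scaling factor: 23/6.
coconut milk: 140 g × 23/6 ÷ 28.35 g/oz ≈ 19 oz
breadcrumbs: (2 tbsp + 1 tsp = 7/3 tbsp) × 23/6 ÷ 16 tbsp/cup × 108 g/cup ≈ 60 g
diced celery: (1 tbsp + 1 tsp = 4/3 tbsp) × 23/6 ÷ 16 tbsp/cup × 120 g/cup ≈ 38 g
shredded cheddar: (1 cup + 2 tbsp = 1.125 cup) × 23/6 × 113 g/cup ≈ 487 g
dried chickpeas: 100 g × 23/6 ÷ 28.35 g/oz ≈ 14 oz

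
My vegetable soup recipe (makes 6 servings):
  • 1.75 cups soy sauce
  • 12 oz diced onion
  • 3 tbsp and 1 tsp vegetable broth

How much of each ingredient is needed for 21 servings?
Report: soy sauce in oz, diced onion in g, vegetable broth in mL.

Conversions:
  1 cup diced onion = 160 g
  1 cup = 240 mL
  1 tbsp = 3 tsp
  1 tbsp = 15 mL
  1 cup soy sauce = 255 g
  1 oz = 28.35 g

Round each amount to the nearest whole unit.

soy sauce: 55 oz; diced onion: 1191 g; vegetable broth: 175 mL

Scaling factor: 21/6 = 7/2 = 3.5.
soy sauce: 1.75 cup × 7/2 × 255 g/cup ÷ 28.35 g/oz ≈ 55 oz
diced onion: 12 oz × 7/2 × 28.35 g/oz ≈ 1191 g
vegetable broth: (3 tbsp + 1 tsp = 10/3 tbsp) × 7/2 × 15 mL/tbsp = 175 mL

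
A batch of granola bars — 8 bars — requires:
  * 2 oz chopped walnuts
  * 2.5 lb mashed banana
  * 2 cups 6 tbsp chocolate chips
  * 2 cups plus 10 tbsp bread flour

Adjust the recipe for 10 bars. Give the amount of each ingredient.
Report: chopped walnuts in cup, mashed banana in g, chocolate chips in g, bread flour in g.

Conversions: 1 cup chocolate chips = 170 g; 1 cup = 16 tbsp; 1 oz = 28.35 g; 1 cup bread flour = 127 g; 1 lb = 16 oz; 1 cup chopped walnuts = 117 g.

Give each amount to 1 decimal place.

Scaling factor: 10/8 = 5/4 = 1.25.
chopped walnuts: 2 oz × 5/4 × 28.35 g/oz ÷ 117 g/cup ≈ 0.6 cup
mashed banana: 2.5 lb × 5/4 × 16 oz/lb × 28.35 g/oz = 1417.5 g
chocolate chips: (2 cup + 6 tbsp = 2.375 cup) × 5/4 × 170 g/cup ≈ 504.7 g
bread flour: (2 cup + 10 tbsp = 2.625 cup) × 5/4 × 127 g/cup ≈ 416.7 g

chopped walnuts: 0.6 cup; mashed banana: 1417.5 g; chocolate chips: 504.7 g; bread flour: 416.7 g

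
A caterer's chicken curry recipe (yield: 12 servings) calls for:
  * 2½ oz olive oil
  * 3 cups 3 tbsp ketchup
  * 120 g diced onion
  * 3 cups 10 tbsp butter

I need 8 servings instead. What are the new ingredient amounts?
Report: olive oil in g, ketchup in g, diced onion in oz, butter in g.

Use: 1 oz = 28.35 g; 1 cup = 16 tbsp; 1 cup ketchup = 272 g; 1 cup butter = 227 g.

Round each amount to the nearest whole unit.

Scaling factor: 8/12 = 2/3.
olive oil: 2.5 oz × 2/3 × 28.35 g/oz ≈ 47 g
ketchup: (3 cup + 3 tbsp = 3.1875 cup) × 2/3 × 272 g/cup = 578 g
diced onion: 120 g × 2/3 ÷ 28.35 g/oz ≈ 3 oz
butter: (3 cup + 10 tbsp = 3.625 cup) × 2/3 × 227 g/cup ≈ 549 g

olive oil: 47 g; ketchup: 578 g; diced onion: 3 oz; butter: 549 g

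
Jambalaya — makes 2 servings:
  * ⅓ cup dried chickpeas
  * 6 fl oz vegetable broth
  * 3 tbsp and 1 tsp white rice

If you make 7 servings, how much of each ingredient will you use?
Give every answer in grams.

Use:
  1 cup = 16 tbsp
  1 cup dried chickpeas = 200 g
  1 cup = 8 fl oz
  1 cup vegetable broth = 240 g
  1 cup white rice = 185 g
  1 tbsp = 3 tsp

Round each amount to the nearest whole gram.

Scaling factor: 7/2 = 3.5.
dried chickpeas: 1/3 cup × 7/2 × 200 g/cup ≈ 233 g
vegetable broth: 6 fl oz × 7/2 ÷ 8 fl oz/cup × 240 g/cup = 630 g
white rice: (3 tbsp + 1 tsp = 10/3 tbsp) × 7/2 ÷ 16 tbsp/cup × 185 g/cup ≈ 135 g

dried chickpeas: 233 g; vegetable broth: 630 g; white rice: 135 g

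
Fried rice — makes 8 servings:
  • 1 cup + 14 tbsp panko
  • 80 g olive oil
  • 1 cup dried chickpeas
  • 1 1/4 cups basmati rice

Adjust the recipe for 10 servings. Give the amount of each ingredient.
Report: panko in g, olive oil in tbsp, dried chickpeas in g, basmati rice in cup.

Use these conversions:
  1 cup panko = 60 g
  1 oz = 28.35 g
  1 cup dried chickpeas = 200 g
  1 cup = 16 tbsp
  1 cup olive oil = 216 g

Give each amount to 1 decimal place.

panko: 140.6 g; olive oil: 7.4 tbsp; dried chickpeas: 250.0 g; basmati rice: 1.6 cup

Scaling factor: 10/8 = 5/4 = 1.25.
panko: (1 cup + 14 tbsp = 1.875 cup) × 5/4 × 60 g/cup ≈ 140.6 g
olive oil: 80 g × 5/4 ÷ 216 g/cup × 16 tbsp/cup ≈ 7.4 tbsp
dried chickpeas: 1 cup × 5/4 × 200 g/cup = 250.0 g
basmati rice: 1.25 cup × 5/4 ≈ 1.6 cup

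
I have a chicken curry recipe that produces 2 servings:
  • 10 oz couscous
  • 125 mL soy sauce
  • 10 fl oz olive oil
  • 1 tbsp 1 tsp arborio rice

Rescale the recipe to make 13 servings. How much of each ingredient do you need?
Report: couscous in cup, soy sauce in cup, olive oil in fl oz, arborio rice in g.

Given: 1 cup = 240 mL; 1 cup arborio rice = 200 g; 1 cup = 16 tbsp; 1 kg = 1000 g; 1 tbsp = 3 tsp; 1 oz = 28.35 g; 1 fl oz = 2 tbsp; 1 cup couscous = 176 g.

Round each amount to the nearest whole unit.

Scaling factor: 13/2 = 6.5.
couscous: 10 oz × 13/2 × 28.35 g/oz ÷ 176 g/cup ≈ 10 cup
soy sauce: 125 mL × 13/2 ÷ 240 mL/cup ≈ 3 cup
olive oil: 10 fl oz × 13/2 = 65 fl oz
arborio rice: (1 tbsp + 1 tsp = 4/3 tbsp) × 13/2 ÷ 16 tbsp/cup × 200 g/cup ≈ 108 g

couscous: 10 cup; soy sauce: 3 cup; olive oil: 65 fl oz; arborio rice: 108 g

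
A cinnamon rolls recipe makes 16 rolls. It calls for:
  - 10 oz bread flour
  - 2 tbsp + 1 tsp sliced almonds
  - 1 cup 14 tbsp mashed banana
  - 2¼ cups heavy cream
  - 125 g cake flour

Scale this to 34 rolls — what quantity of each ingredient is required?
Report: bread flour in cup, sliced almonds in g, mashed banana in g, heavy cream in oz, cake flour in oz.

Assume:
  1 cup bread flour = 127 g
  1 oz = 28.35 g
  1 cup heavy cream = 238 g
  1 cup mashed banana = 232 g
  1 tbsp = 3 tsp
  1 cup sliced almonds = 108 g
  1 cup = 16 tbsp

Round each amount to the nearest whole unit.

bread flour: 5 cup; sliced almonds: 33 g; mashed banana: 924 g; heavy cream: 40 oz; cake flour: 9 oz

Scaling factor: 34/16 = 17/8 = 2.125.
bread flour: 10 oz × 17/8 × 28.35 g/oz ÷ 127 g/cup ≈ 5 cup
sliced almonds: (2 tbsp + 1 tsp = 7/3 tbsp) × 17/8 ÷ 16 tbsp/cup × 108 g/cup ≈ 33 g
mashed banana: (1 cup + 14 tbsp = 1.875 cup) × 17/8 × 232 g/cup ≈ 924 g
heavy cream: 2.25 cup × 17/8 × 238 g/cup ÷ 28.35 g/oz ≈ 40 oz
cake flour: 125 g × 17/8 ÷ 28.35 g/oz ≈ 9 oz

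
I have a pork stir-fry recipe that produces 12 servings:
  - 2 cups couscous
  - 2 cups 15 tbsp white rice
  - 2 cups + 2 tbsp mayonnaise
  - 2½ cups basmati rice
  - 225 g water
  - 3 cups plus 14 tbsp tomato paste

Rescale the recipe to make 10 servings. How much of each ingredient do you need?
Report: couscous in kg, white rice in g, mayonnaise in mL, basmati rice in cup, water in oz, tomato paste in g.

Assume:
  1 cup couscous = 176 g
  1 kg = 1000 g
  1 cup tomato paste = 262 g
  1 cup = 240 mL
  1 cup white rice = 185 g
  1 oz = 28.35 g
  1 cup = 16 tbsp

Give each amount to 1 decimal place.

couscous: 0.3 kg; white rice: 452.9 g; mayonnaise: 425.0 mL; basmati rice: 2.1 cup; water: 6.6 oz; tomato paste: 846.0 g

Scaling factor: 10/12 = 5/6.
couscous: 2 cup × 5/6 × 176 g/cup ÷ 1000 g/kg ≈ 0.3 kg
white rice: (2 cup + 15 tbsp = 2.9375 cup) × 5/6 × 185 g/cup ≈ 452.9 g
mayonnaise: (2 cup + 2 tbsp = 2.125 cup) × 5/6 × 240 mL/cup = 425.0 mL
basmati rice: 2.5 cup × 5/6 ≈ 2.1 cup
water: 225 g × 5/6 ÷ 28.35 g/oz ≈ 6.6 oz
tomato paste: (3 cup + 14 tbsp = 3.875 cup) × 5/6 × 262 g/cup ≈ 846.0 g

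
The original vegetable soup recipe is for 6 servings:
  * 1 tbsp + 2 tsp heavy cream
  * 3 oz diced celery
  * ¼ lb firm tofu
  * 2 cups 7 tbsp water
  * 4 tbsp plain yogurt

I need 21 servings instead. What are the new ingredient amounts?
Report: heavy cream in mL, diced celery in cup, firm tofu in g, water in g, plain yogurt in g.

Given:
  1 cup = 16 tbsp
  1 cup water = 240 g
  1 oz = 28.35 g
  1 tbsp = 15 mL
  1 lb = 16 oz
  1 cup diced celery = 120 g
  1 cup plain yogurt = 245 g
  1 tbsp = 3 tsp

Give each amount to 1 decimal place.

Scaling factor: 21/6 = 7/2 = 3.5.
heavy cream: (1 tbsp + 2 tsp = 5/3 tbsp) × 7/2 × 15 mL/tbsp = 87.5 mL
diced celery: 3 oz × 7/2 × 28.35 g/oz ÷ 120 g/cup ≈ 2.5 cup
firm tofu: 0.25 lb × 7/2 × 16 oz/lb × 28.35 g/oz = 396.9 g
water: (2 cup + 7 tbsp = 2.4375 cup) × 7/2 × 240 g/cup = 2047.5 g
plain yogurt: 4 tbsp × 7/2 ÷ 16 tbsp/cup × 245 g/cup ≈ 214.4 g

heavy cream: 87.5 mL; diced celery: 2.5 cup; firm tofu: 396.9 g; water: 2047.5 g; plain yogurt: 214.4 g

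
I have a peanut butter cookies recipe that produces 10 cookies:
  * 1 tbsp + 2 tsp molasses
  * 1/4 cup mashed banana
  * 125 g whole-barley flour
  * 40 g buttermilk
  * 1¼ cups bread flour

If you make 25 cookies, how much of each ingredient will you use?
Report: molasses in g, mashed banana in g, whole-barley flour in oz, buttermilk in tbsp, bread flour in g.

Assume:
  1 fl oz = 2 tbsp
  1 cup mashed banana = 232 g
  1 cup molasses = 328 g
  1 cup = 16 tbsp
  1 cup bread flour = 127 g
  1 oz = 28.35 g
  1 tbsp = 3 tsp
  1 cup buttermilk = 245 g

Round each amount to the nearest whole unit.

Scaling factor: 25/10 = 5/2 = 2.5.
molasses: (1 tbsp + 2 tsp = 5/3 tbsp) × 5/2 ÷ 16 tbsp/cup × 328 g/cup ≈ 85 g
mashed banana: 0.25 cup × 5/2 × 232 g/cup = 145 g
whole-barley flour: 125 g × 5/2 ÷ 28.35 g/oz ≈ 11 oz
buttermilk: 40 g × 5/2 ÷ 245 g/cup × 16 tbsp/cup ≈ 7 tbsp
bread flour: 1.25 cup × 5/2 × 127 g/cup ≈ 397 g

molasses: 85 g; mashed banana: 145 g; whole-barley flour: 11 oz; buttermilk: 7 tbsp; bread flour: 397 g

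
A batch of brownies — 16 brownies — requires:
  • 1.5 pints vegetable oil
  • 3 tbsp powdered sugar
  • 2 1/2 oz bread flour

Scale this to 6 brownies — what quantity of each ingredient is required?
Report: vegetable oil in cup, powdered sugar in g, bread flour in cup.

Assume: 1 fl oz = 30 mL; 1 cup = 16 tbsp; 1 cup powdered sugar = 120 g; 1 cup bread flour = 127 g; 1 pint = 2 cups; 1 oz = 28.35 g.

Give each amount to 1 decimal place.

vegetable oil: 1.1 cup; powdered sugar: 8.4 g; bread flour: 0.2 cup

Scaling factor: 6/16 = 3/8 = 0.375.
vegetable oil: 1.5 pint × 3/8 × 2 cup/pint ≈ 1.1 cup
powdered sugar: 3 tbsp × 3/8 ÷ 16 tbsp/cup × 120 g/cup ≈ 8.4 g
bread flour: 2.5 oz × 3/8 × 28.35 g/oz ÷ 127 g/cup ≈ 0.2 cup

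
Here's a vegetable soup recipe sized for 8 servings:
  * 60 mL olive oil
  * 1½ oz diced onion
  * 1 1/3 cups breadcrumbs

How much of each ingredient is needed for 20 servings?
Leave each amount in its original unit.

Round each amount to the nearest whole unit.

Scaling factor: 20/8 = 5/2 = 2.5.
olive oil: 60 mL × 5/2 = 150 mL
diced onion: 1.5 oz × 5/2 ≈ 4 oz
breadcrumbs: 4/3 cup × 5/2 ≈ 3 cup

olive oil: 150 mL; diced onion: 4 oz; breadcrumbs: 3 cup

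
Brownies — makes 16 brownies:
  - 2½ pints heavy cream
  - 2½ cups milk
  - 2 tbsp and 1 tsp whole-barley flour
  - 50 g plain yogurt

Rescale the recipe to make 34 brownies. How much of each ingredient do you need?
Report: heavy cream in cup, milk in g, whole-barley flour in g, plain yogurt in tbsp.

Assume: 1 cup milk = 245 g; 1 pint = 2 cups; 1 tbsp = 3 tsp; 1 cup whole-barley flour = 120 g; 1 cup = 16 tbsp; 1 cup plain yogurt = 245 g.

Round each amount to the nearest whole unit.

Scaling factor: 34/16 = 17/8 = 2.125.
heavy cream: 2.5 pint × 17/8 × 2 cup/pint ≈ 11 cup
milk: 2.5 cup × 17/8 × 245 g/cup ≈ 1302 g
whole-barley flour: (2 tbsp + 1 tsp = 7/3 tbsp) × 17/8 ÷ 16 tbsp/cup × 120 g/cup ≈ 37 g
plain yogurt: 50 g × 17/8 ÷ 245 g/cup × 16 tbsp/cup ≈ 7 tbsp

heavy cream: 11 cup; milk: 1302 g; whole-barley flour: 37 g; plain yogurt: 7 tbsp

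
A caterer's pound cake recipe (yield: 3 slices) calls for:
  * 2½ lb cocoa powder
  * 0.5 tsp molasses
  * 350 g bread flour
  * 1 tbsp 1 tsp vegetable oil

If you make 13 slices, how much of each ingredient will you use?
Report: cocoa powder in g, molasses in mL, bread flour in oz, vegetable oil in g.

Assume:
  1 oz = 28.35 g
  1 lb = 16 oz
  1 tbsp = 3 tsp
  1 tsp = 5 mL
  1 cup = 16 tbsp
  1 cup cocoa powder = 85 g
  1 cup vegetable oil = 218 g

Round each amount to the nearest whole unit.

cocoa powder: 4914 g; molasses: 11 mL; bread flour: 53 oz; vegetable oil: 79 g

Scaling factor: 13/3.
cocoa powder: 2.5 lb × 13/3 × 16 oz/lb × 28.35 g/oz = 4914 g
molasses: 0.5 tsp × 13/3 × 5 mL/tsp ≈ 11 mL
bread flour: 350 g × 13/3 ÷ 28.35 g/oz ≈ 53 oz
vegetable oil: (1 tbsp + 1 tsp = 4/3 tbsp) × 13/3 ÷ 16 tbsp/cup × 218 g/cup ≈ 79 g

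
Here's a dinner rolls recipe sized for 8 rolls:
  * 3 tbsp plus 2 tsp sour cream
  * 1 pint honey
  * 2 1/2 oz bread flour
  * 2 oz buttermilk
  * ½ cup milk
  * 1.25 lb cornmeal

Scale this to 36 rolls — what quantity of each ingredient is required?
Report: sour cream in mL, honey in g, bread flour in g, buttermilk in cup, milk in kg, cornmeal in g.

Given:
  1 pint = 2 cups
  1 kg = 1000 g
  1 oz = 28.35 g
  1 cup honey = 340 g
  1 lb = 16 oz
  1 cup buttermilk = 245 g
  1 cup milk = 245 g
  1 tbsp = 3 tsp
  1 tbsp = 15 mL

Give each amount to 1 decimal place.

Scaling factor: 36/8 = 9/2 = 4.5.
sour cream: (3 tbsp + 2 tsp = 11/3 tbsp) × 9/2 × 15 mL/tbsp = 247.5 mL
honey: 1 pint × 9/2 × 2 cup/pint × 340 g/cup = 3060.0 g
bread flour: 2.5 oz × 9/2 × 28.35 g/oz ≈ 318.9 g
buttermilk: 2 oz × 9/2 × 28.35 g/oz ÷ 245 g/cup ≈ 1.0 cup
milk: 0.5 cup × 9/2 × 245 g/cup ÷ 1000 g/kg ≈ 0.6 kg
cornmeal: 1.25 lb × 9/2 × 16 oz/lb × 28.35 g/oz = 2551.5 g

sour cream: 247.5 mL; honey: 3060.0 g; bread flour: 318.9 g; buttermilk: 1.0 cup; milk: 0.6 kg; cornmeal: 2551.5 g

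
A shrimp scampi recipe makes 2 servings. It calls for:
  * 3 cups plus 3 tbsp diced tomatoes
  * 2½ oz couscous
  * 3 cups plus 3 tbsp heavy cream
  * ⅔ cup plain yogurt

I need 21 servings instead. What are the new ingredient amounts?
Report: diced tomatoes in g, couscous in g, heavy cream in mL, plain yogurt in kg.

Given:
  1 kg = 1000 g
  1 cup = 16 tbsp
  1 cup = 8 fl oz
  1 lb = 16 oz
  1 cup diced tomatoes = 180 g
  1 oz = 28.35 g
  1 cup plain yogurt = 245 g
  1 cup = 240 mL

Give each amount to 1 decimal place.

Scaling factor: 21/2 = 10.5.
diced tomatoes: (3 cup + 3 tbsp = 3.1875 cup) × 21/2 × 180 g/cup ≈ 6024.4 g
couscous: 2.5 oz × 21/2 × 28.35 g/oz ≈ 744.2 g
heavy cream: (3 cup + 3 tbsp = 3.1875 cup) × 21/2 × 240 mL/cup = 8032.5 mL
plain yogurt: 2/3 cup × 21/2 × 245 g/cup ÷ 1000 g/kg ≈ 1.7 kg

diced tomatoes: 6024.4 g; couscous: 744.2 g; heavy cream: 8032.5 mL; plain yogurt: 1.7 kg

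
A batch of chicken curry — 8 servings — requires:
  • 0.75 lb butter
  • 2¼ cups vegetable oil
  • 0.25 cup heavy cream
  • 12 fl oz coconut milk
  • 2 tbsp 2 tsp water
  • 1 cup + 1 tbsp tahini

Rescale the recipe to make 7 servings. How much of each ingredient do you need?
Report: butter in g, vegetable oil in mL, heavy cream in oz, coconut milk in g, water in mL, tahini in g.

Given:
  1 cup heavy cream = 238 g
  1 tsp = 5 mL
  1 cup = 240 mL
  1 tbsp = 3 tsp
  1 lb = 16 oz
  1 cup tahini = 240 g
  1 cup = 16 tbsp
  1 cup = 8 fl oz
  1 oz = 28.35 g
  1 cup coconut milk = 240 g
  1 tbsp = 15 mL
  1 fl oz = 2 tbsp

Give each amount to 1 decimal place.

butter: 297.7 g; vegetable oil: 472.5 mL; heavy cream: 1.8 oz; coconut milk: 315.0 g; water: 35.0 mL; tahini: 223.1 g

Scaling factor: 7/8 = 0.875.
butter: 0.75 lb × 7/8 × 16 oz/lb × 28.35 g/oz ≈ 297.7 g
vegetable oil: 2.25 cup × 7/8 × 240 mL/cup = 472.5 mL
heavy cream: 0.25 cup × 7/8 × 238 g/cup ÷ 28.35 g/oz ≈ 1.8 oz
coconut milk: 12 fl oz × 7/8 ÷ 8 fl oz/cup × 240 g/cup = 315.0 g
water: (2 tbsp + 2 tsp = 8/3 tbsp) × 7/8 × 15 mL/tbsp = 35.0 mL
tahini: (1 cup + 1 tbsp = 1.0625 cup) × 7/8 × 240 g/cup ≈ 223.1 g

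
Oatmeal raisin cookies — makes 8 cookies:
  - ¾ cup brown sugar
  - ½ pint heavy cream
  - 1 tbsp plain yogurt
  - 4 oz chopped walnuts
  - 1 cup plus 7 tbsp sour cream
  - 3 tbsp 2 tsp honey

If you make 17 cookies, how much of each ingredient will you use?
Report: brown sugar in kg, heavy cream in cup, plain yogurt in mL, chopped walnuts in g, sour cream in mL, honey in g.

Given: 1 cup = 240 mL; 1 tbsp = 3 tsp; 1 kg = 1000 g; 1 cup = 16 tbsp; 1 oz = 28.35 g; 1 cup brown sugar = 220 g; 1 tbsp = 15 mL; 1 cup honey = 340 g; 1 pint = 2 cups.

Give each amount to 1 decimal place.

Scaling factor: 17/8 = 2.125.
brown sugar: 0.75 cup × 17/8 × 220 g/cup ÷ 1000 g/kg ≈ 0.4 kg
heavy cream: 0.5 pint × 17/8 × 2 cup/pint ≈ 2.1 cup
plain yogurt: 1 tbsp × 17/8 × 15 mL/tbsp ≈ 31.9 mL
chopped walnuts: 4 oz × 17/8 × 28.35 g/oz ≈ 241.0 g
sour cream: (1 cup + 7 tbsp = 1.4375 cup) × 17/8 × 240 mL/cup ≈ 733.1 mL
honey: (3 tbsp + 2 tsp = 11/3 tbsp) × 17/8 ÷ 16 tbsp/cup × 340 g/cup ≈ 165.6 g

brown sugar: 0.4 kg; heavy cream: 2.1 cup; plain yogurt: 31.9 mL; chopped walnuts: 241.0 g; sour cream: 733.1 mL; honey: 165.6 g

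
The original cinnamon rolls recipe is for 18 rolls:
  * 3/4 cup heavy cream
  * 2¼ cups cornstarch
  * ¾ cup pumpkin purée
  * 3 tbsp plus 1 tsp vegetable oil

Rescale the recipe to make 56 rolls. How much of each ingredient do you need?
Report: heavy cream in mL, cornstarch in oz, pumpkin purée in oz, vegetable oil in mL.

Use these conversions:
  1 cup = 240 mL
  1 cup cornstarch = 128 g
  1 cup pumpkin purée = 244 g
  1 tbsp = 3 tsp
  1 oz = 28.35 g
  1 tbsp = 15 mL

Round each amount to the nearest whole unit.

heavy cream: 560 mL; cornstarch: 32 oz; pumpkin purée: 20 oz; vegetable oil: 156 mL

Scaling factor: 56/18 = 28/9.
heavy cream: 0.75 cup × 28/9 × 240 mL/cup = 560 mL
cornstarch: 2.25 cup × 28/9 × 128 g/cup ÷ 28.35 g/oz ≈ 32 oz
pumpkin purée: 0.75 cup × 28/9 × 244 g/cup ÷ 28.35 g/oz ≈ 20 oz
vegetable oil: (3 tbsp + 1 tsp = 10/3 tbsp) × 28/9 × 15 mL/tbsp ≈ 156 mL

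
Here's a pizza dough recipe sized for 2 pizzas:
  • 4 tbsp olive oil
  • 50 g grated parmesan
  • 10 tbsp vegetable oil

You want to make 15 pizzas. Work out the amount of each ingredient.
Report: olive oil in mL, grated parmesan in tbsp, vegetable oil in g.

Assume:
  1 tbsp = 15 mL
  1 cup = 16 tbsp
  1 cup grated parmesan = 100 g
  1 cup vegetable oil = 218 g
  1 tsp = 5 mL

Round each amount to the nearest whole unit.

Scaling factor: 15/2 = 7.5.
olive oil: 4 tbsp × 15/2 × 15 mL/tbsp = 450 mL
grated parmesan: 50 g × 15/2 ÷ 100 g/cup × 16 tbsp/cup = 60 tbsp
vegetable oil: 10 tbsp × 15/2 ÷ 16 tbsp/cup × 218 g/cup ≈ 1022 g

olive oil: 450 mL; grated parmesan: 60 tbsp; vegetable oil: 1022 g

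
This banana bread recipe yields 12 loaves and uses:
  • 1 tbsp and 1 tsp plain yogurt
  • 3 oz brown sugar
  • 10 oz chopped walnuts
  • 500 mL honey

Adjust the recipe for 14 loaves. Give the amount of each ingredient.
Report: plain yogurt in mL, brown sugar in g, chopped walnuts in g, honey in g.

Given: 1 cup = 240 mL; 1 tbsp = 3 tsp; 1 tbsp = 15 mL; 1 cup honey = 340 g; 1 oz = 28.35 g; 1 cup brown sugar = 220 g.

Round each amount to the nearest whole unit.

Scaling factor: 14/12 = 7/6.
plain yogurt: (1 tbsp + 1 tsp = 4/3 tbsp) × 7/6 × 15 mL/tbsp ≈ 23 mL
brown sugar: 3 oz × 7/6 × 28.35 g/oz ≈ 99 g
chopped walnuts: 10 oz × 7/6 × 28.35 g/oz ≈ 331 g
honey: 500 mL × 7/6 ÷ 240 mL/cup × 340 g/cup ≈ 826 g

plain yogurt: 23 mL; brown sugar: 99 g; chopped walnuts: 331 g; honey: 826 g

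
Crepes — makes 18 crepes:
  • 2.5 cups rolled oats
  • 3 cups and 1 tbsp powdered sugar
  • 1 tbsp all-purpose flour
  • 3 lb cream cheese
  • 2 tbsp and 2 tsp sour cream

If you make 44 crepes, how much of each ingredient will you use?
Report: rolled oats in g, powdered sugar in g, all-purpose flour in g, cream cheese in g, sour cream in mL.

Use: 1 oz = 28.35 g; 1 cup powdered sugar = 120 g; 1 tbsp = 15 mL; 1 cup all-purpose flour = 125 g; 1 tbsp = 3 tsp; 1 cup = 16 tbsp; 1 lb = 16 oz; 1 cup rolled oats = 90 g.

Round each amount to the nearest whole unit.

Scaling factor: 44/18 = 22/9.
rolled oats: 2.5 cup × 22/9 × 90 g/cup = 550 g
powdered sugar: (3 cup + 1 tbsp = 3.0625 cup) × 22/9 × 120 g/cup ≈ 898 g
all-purpose flour: 1 tbsp × 22/9 ÷ 16 tbsp/cup × 125 g/cup ≈ 19 g
cream cheese: 3 lb × 22/9 × 16 oz/lb × 28.35 g/oz ≈ 3326 g
sour cream: (2 tbsp + 2 tsp = 8/3 tbsp) × 22/9 × 15 mL/tbsp ≈ 98 mL

rolled oats: 550 g; powdered sugar: 898 g; all-purpose flour: 19 g; cream cheese: 3326 g; sour cream: 98 mL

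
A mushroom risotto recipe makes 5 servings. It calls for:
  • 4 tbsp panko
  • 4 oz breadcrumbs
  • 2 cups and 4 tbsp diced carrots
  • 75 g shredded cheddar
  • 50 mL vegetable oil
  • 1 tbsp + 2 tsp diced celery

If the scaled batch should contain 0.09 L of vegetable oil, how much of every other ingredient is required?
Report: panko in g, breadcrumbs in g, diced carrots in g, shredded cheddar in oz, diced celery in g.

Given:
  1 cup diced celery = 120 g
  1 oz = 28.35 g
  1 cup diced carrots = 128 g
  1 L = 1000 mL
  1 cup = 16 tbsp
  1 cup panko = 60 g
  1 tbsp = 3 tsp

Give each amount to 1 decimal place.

panko: 27.0 g; breadcrumbs: 204.1 g; diced carrots: 518.4 g; shredded cheddar: 4.8 oz; diced celery: 22.5 g

The original recipe has 0.05 L of vegetable oil, so the scaling factor is 0.09 ÷ 0.05 = 9/5 = 1.8.
panko: 4 tbsp × 9/5 ÷ 16 tbsp/cup × 60 g/cup = 27.0 g
breadcrumbs: 4 oz × 9/5 × 28.35 g/oz ≈ 204.1 g
diced carrots: (2 cup + 4 tbsp = 2.25 cup) × 9/5 × 128 g/cup = 518.4 g
shredded cheddar: 75 g × 9/5 ÷ 28.35 g/oz ≈ 4.8 oz
diced celery: (1 tbsp + 2 tsp = 5/3 tbsp) × 9/5 ÷ 16 tbsp/cup × 120 g/cup = 22.5 g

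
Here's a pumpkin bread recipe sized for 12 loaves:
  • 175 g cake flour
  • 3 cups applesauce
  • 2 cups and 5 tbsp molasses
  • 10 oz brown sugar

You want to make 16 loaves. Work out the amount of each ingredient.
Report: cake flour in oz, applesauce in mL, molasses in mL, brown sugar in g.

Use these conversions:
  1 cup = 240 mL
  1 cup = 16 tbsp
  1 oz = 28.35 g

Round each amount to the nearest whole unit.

Scaling factor: 16/12 = 4/3.
cake flour: 175 g × 4/3 ÷ 28.35 g/oz ≈ 8 oz
applesauce: 3 cup × 4/3 × 240 mL/cup = 960 mL
molasses: (2 cup + 5 tbsp = 2.3125 cup) × 4/3 × 240 mL/cup = 740 mL
brown sugar: 10 oz × 4/3 × 28.35 g/oz = 378 g

cake flour: 8 oz; applesauce: 960 mL; molasses: 740 mL; brown sugar: 378 g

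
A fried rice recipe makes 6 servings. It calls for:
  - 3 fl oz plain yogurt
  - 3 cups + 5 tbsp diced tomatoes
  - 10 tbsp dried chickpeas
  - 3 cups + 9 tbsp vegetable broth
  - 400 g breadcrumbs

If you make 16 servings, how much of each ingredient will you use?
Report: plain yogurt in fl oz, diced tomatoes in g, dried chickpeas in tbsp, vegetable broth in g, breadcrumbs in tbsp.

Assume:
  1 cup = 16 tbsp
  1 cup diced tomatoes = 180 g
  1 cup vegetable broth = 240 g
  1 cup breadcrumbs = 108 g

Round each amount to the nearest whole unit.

plain yogurt: 8 fl oz; diced tomatoes: 1590 g; dried chickpeas: 27 tbsp; vegetable broth: 2280 g; breadcrumbs: 158 tbsp

Scaling factor: 16/6 = 8/3.
plain yogurt: 3 fl oz × 8/3 = 8 fl oz
diced tomatoes: (3 cup + 5 tbsp = 3.3125 cup) × 8/3 × 180 g/cup = 1590 g
dried chickpeas: 10 tbsp × 8/3 ≈ 27 tbsp
vegetable broth: (3 cup + 9 tbsp = 3.5625 cup) × 8/3 × 240 g/cup = 2280 g
breadcrumbs: 400 g × 8/3 ÷ 108 g/cup × 16 tbsp/cup ≈ 158 tbsp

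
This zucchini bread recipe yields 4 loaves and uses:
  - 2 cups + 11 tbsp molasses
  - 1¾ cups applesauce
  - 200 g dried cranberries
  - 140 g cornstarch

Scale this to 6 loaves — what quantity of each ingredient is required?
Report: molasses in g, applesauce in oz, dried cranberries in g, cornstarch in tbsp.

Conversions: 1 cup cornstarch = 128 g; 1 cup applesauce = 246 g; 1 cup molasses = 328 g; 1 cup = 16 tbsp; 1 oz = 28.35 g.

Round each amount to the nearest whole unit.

molasses: 1322 g; applesauce: 23 oz; dried cranberries: 300 g; cornstarch: 26 tbsp

Scaling factor: 6/4 = 3/2 = 1.5.
molasses: (2 cup + 11 tbsp = 2.6875 cup) × 3/2 × 328 g/cup ≈ 1322 g
applesauce: 1.75 cup × 3/2 × 246 g/cup ÷ 28.35 g/oz ≈ 23 oz
dried cranberries: 200 g × 3/2 = 300 g
cornstarch: 140 g × 3/2 ÷ 128 g/cup × 16 tbsp/cup ≈ 26 tbsp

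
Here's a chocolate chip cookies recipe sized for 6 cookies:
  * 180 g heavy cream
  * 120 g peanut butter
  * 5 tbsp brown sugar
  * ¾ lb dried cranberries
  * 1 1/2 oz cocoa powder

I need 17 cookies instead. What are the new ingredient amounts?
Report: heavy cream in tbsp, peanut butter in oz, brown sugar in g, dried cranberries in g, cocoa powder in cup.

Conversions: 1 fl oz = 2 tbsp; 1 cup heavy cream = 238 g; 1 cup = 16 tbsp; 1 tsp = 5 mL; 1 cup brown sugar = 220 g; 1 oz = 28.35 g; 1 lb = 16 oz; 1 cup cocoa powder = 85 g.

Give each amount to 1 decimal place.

Scaling factor: 17/6.
heavy cream: 180 g × 17/6 ÷ 238 g/cup × 16 tbsp/cup ≈ 34.3 tbsp
peanut butter: 120 g × 17/6 ÷ 28.35 g/oz ≈ 12.0 oz
brown sugar: 5 tbsp × 17/6 ÷ 16 tbsp/cup × 220 g/cup ≈ 194.8 g
dried cranberries: 0.75 lb × 17/6 × 16 oz/lb × 28.35 g/oz = 963.9 g
cocoa powder: 1.5 oz × 17/6 × 28.35 g/oz ÷ 85 g/cup ≈ 1.4 cup

heavy cream: 34.3 tbsp; peanut butter: 12.0 oz; brown sugar: 194.8 g; dried cranberries: 963.9 g; cocoa powder: 1.4 cup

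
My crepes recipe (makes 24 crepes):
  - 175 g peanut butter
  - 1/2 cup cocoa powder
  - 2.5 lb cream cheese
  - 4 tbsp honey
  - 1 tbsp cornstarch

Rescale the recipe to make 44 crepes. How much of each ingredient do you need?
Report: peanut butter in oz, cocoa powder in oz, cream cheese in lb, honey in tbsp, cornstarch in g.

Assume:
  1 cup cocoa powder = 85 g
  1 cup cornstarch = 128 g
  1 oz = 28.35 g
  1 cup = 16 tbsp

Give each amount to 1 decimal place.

Scaling factor: 44/24 = 11/6.
peanut butter: 175 g × 11/6 ÷ 28.35 g/oz ≈ 11.3 oz
cocoa powder: 0.5 cup × 11/6 × 85 g/cup ÷ 28.35 g/oz ≈ 2.7 oz
cream cheese: 2.5 lb × 11/6 ≈ 4.6 lb
honey: 4 tbsp × 11/6 ≈ 7.3 tbsp
cornstarch: 1 tbsp × 11/6 ÷ 16 tbsp/cup × 128 g/cup ≈ 14.7 g

peanut butter: 11.3 oz; cocoa powder: 2.7 oz; cream cheese: 4.6 lb; honey: 7.3 tbsp; cornstarch: 14.7 g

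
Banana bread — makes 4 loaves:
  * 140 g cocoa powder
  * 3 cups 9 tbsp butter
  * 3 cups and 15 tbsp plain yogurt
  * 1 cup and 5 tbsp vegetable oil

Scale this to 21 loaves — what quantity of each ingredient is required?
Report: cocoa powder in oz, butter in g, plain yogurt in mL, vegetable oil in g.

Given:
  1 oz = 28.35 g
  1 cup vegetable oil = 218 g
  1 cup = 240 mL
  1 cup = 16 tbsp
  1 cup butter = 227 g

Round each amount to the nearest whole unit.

cocoa powder: 26 oz; butter: 4246 g; plain yogurt: 4961 mL; vegetable oil: 1502 g

Scaling factor: 21/4 = 5.25.
cocoa powder: 140 g × 21/4 ÷ 28.35 g/oz ≈ 26 oz
butter: (3 cup + 9 tbsp = 3.5625 cup) × 21/4 × 227 g/cup ≈ 4246 g
plain yogurt: (3 cup + 15 tbsp = 3.9375 cup) × 21/4 × 240 mL/cup ≈ 4961 mL
vegetable oil: (1 cup + 5 tbsp = 1.3125 cup) × 21/4 × 218 g/cup ≈ 1502 g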